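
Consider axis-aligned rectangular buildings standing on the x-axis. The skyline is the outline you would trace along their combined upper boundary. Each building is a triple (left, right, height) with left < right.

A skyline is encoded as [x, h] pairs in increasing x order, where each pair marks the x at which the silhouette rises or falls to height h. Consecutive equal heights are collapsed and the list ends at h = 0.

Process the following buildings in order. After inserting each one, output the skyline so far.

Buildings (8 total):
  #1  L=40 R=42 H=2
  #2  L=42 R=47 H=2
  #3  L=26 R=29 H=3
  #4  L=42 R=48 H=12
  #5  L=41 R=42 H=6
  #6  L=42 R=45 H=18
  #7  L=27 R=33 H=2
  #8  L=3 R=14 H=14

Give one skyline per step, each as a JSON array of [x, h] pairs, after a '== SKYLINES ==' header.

== SKYLINES ==
[[40,2],[42,0]]
[[40,2],[47,0]]
[[26,3],[29,0],[40,2],[47,0]]
[[26,3],[29,0],[40,2],[42,12],[48,0]]
[[26,3],[29,0],[40,2],[41,6],[42,12],[48,0]]
[[26,3],[29,0],[40,2],[41,6],[42,18],[45,12],[48,0]]
[[26,3],[29,2],[33,0],[40,2],[41,6],[42,18],[45,12],[48,0]]
[[3,14],[14,0],[26,3],[29,2],[33,0],[40,2],[41,6],[42,18],[45,12],[48,0]]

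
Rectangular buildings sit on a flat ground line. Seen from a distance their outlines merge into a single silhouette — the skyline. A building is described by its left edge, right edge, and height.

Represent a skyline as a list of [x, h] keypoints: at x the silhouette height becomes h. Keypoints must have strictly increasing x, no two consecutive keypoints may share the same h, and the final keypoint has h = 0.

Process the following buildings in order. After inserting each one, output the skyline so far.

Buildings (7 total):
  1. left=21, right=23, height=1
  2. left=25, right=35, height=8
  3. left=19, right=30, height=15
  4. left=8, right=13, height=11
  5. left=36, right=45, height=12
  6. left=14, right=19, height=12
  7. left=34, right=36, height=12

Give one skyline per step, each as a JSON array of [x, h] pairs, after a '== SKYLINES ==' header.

== SKYLINES ==
[[21,1],[23,0]]
[[21,1],[23,0],[25,8],[35,0]]
[[19,15],[30,8],[35,0]]
[[8,11],[13,0],[19,15],[30,8],[35,0]]
[[8,11],[13,0],[19,15],[30,8],[35,0],[36,12],[45,0]]
[[8,11],[13,0],[14,12],[19,15],[30,8],[35,0],[36,12],[45,0]]
[[8,11],[13,0],[14,12],[19,15],[30,8],[34,12],[45,0]]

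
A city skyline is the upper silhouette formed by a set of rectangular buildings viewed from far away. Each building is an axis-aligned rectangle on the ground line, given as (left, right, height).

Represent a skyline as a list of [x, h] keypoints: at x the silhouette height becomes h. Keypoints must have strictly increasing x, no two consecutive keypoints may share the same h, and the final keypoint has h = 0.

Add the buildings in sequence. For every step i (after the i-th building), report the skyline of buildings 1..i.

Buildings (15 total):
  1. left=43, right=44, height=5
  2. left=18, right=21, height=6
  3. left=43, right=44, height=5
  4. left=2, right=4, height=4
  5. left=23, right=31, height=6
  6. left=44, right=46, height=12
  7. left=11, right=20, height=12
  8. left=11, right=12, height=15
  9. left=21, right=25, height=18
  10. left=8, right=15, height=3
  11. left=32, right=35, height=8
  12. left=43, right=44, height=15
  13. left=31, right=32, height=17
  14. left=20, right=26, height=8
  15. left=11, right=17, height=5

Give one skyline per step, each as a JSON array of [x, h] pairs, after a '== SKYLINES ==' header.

== SKYLINES ==
[[43,5],[44,0]]
[[18,6],[21,0],[43,5],[44,0]]
[[18,6],[21,0],[43,5],[44,0]]
[[2,4],[4,0],[18,6],[21,0],[43,5],[44,0]]
[[2,4],[4,0],[18,6],[21,0],[23,6],[31,0],[43,5],[44,0]]
[[2,4],[4,0],[18,6],[21,0],[23,6],[31,0],[43,5],[44,12],[46,0]]
[[2,4],[4,0],[11,12],[20,6],[21,0],[23,6],[31,0],[43,5],[44,12],[46,0]]
[[2,4],[4,0],[11,15],[12,12],[20,6],[21,0],[23,6],[31,0],[43,5],[44,12],[46,0]]
[[2,4],[4,0],[11,15],[12,12],[20,6],[21,18],[25,6],[31,0],[43,5],[44,12],[46,0]]
[[2,4],[4,0],[8,3],[11,15],[12,12],[20,6],[21,18],[25,6],[31,0],[43,5],[44,12],[46,0]]
[[2,4],[4,0],[8,3],[11,15],[12,12],[20,6],[21,18],[25,6],[31,0],[32,8],[35,0],[43,5],[44,12],[46,0]]
[[2,4],[4,0],[8,3],[11,15],[12,12],[20,6],[21,18],[25,6],[31,0],[32,8],[35,0],[43,15],[44,12],[46,0]]
[[2,4],[4,0],[8,3],[11,15],[12,12],[20,6],[21,18],[25,6],[31,17],[32,8],[35,0],[43,15],[44,12],[46,0]]
[[2,4],[4,0],[8,3],[11,15],[12,12],[20,8],[21,18],[25,8],[26,6],[31,17],[32,8],[35,0],[43,15],[44,12],[46,0]]
[[2,4],[4,0],[8,3],[11,15],[12,12],[20,8],[21,18],[25,8],[26,6],[31,17],[32,8],[35,0],[43,15],[44,12],[46,0]]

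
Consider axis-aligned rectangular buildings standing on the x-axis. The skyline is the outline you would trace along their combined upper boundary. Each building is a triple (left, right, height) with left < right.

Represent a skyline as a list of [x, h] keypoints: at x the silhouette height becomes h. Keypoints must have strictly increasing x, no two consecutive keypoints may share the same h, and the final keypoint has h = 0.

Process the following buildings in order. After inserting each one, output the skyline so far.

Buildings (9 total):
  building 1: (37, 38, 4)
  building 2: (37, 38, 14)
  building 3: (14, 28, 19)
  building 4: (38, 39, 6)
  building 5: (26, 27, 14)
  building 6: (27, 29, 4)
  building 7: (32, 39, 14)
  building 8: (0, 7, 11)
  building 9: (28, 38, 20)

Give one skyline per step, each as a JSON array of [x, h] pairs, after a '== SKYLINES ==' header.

== SKYLINES ==
[[37,4],[38,0]]
[[37,14],[38,0]]
[[14,19],[28,0],[37,14],[38,0]]
[[14,19],[28,0],[37,14],[38,6],[39,0]]
[[14,19],[28,0],[37,14],[38,6],[39,0]]
[[14,19],[28,4],[29,0],[37,14],[38,6],[39,0]]
[[14,19],[28,4],[29,0],[32,14],[39,0]]
[[0,11],[7,0],[14,19],[28,4],[29,0],[32,14],[39,0]]
[[0,11],[7,0],[14,19],[28,20],[38,14],[39,0]]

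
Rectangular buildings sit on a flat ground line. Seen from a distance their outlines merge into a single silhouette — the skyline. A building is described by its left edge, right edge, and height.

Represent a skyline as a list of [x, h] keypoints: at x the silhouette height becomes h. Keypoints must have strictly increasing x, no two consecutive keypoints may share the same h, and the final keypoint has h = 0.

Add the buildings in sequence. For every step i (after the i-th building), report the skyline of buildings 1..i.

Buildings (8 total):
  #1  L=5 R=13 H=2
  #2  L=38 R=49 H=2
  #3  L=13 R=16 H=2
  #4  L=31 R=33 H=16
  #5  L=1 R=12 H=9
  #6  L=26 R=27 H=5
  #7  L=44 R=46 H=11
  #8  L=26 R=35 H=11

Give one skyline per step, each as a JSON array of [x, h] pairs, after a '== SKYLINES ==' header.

== SKYLINES ==
[[5,2],[13,0]]
[[5,2],[13,0],[38,2],[49,0]]
[[5,2],[16,0],[38,2],[49,0]]
[[5,2],[16,0],[31,16],[33,0],[38,2],[49,0]]
[[1,9],[12,2],[16,0],[31,16],[33,0],[38,2],[49,0]]
[[1,9],[12,2],[16,0],[26,5],[27,0],[31,16],[33,0],[38,2],[49,0]]
[[1,9],[12,2],[16,0],[26,5],[27,0],[31,16],[33,0],[38,2],[44,11],[46,2],[49,0]]
[[1,9],[12,2],[16,0],[26,11],[31,16],[33,11],[35,0],[38,2],[44,11],[46,2],[49,0]]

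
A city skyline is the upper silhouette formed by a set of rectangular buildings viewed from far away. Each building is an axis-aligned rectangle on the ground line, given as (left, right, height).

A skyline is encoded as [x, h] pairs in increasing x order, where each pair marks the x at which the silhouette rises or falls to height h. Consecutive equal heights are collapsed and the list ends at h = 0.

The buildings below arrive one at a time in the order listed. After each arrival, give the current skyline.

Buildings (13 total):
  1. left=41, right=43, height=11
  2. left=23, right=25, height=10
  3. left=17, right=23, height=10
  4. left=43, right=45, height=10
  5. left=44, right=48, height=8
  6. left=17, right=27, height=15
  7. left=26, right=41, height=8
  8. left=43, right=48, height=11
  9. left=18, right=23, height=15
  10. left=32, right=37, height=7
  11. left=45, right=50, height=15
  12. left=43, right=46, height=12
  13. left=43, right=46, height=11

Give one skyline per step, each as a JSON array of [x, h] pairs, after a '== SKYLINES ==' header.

== SKYLINES ==
[[41,11],[43,0]]
[[23,10],[25,0],[41,11],[43,0]]
[[17,10],[25,0],[41,11],[43,0]]
[[17,10],[25,0],[41,11],[43,10],[45,0]]
[[17,10],[25,0],[41,11],[43,10],[45,8],[48,0]]
[[17,15],[27,0],[41,11],[43,10],[45,8],[48,0]]
[[17,15],[27,8],[41,11],[43,10],[45,8],[48,0]]
[[17,15],[27,8],[41,11],[48,0]]
[[17,15],[27,8],[41,11],[48,0]]
[[17,15],[27,8],[41,11],[48,0]]
[[17,15],[27,8],[41,11],[45,15],[50,0]]
[[17,15],[27,8],[41,11],[43,12],[45,15],[50,0]]
[[17,15],[27,8],[41,11],[43,12],[45,15],[50,0]]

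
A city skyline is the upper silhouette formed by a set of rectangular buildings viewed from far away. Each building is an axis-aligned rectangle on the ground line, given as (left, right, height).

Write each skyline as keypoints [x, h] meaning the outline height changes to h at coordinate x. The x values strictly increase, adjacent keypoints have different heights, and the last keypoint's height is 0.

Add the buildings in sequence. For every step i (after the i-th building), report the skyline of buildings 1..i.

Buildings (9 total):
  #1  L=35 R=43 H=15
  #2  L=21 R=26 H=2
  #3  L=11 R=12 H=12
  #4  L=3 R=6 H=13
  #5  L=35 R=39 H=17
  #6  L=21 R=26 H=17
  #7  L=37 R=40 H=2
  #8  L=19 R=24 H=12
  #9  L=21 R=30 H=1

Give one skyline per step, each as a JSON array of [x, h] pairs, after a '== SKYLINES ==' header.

== SKYLINES ==
[[35,15],[43,0]]
[[21,2],[26,0],[35,15],[43,0]]
[[11,12],[12,0],[21,2],[26,0],[35,15],[43,0]]
[[3,13],[6,0],[11,12],[12,0],[21,2],[26,0],[35,15],[43,0]]
[[3,13],[6,0],[11,12],[12,0],[21,2],[26,0],[35,17],[39,15],[43,0]]
[[3,13],[6,0],[11,12],[12,0],[21,17],[26,0],[35,17],[39,15],[43,0]]
[[3,13],[6,0],[11,12],[12,0],[21,17],[26,0],[35,17],[39,15],[43,0]]
[[3,13],[6,0],[11,12],[12,0],[19,12],[21,17],[26,0],[35,17],[39,15],[43,0]]
[[3,13],[6,0],[11,12],[12,0],[19,12],[21,17],[26,1],[30,0],[35,17],[39,15],[43,0]]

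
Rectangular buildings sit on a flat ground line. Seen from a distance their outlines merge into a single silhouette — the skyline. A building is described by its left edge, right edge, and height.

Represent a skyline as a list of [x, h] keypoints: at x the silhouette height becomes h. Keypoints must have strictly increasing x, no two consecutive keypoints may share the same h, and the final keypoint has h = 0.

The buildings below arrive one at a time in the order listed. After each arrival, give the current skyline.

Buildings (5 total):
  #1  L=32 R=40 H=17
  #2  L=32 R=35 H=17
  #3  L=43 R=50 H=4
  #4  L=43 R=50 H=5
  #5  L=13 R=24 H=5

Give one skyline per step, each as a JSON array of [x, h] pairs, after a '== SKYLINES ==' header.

== SKYLINES ==
[[32,17],[40,0]]
[[32,17],[40,0]]
[[32,17],[40,0],[43,4],[50,0]]
[[32,17],[40,0],[43,5],[50,0]]
[[13,5],[24,0],[32,17],[40,0],[43,5],[50,0]]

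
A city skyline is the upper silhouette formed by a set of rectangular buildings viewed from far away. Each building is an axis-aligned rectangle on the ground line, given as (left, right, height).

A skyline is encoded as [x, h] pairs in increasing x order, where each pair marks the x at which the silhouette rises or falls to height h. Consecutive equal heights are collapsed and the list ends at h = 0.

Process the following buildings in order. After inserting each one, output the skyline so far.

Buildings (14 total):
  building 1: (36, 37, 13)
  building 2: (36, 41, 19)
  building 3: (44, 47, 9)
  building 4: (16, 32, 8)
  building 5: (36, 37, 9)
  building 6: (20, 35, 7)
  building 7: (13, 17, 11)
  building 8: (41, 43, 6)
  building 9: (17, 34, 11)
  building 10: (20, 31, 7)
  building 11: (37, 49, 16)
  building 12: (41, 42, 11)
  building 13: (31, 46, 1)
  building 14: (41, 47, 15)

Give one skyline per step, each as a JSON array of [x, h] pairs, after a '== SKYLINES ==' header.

== SKYLINES ==
[[36,13],[37,0]]
[[36,19],[41,0]]
[[36,19],[41,0],[44,9],[47,0]]
[[16,8],[32,0],[36,19],[41,0],[44,9],[47,0]]
[[16,8],[32,0],[36,19],[41,0],[44,9],[47,0]]
[[16,8],[32,7],[35,0],[36,19],[41,0],[44,9],[47,0]]
[[13,11],[17,8],[32,7],[35,0],[36,19],[41,0],[44,9],[47,0]]
[[13,11],[17,8],[32,7],[35,0],[36,19],[41,6],[43,0],[44,9],[47,0]]
[[13,11],[34,7],[35,0],[36,19],[41,6],[43,0],[44,9],[47,0]]
[[13,11],[34,7],[35,0],[36,19],[41,6],[43,0],[44,9],[47,0]]
[[13,11],[34,7],[35,0],[36,19],[41,16],[49,0]]
[[13,11],[34,7],[35,0],[36,19],[41,16],[49,0]]
[[13,11],[34,7],[35,1],[36,19],[41,16],[49,0]]
[[13,11],[34,7],[35,1],[36,19],[41,16],[49,0]]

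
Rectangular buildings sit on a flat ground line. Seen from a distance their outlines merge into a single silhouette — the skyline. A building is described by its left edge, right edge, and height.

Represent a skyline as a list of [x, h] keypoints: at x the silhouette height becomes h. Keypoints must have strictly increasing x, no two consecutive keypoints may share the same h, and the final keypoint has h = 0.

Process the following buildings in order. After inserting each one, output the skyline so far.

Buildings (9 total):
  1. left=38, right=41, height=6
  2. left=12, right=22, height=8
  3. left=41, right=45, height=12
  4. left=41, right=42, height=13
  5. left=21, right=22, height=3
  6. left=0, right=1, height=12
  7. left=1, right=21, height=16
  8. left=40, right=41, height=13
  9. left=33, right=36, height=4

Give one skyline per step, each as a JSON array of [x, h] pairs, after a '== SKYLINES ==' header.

== SKYLINES ==
[[38,6],[41,0]]
[[12,8],[22,0],[38,6],[41,0]]
[[12,8],[22,0],[38,6],[41,12],[45,0]]
[[12,8],[22,0],[38,6],[41,13],[42,12],[45,0]]
[[12,8],[22,0],[38,6],[41,13],[42,12],[45,0]]
[[0,12],[1,0],[12,8],[22,0],[38,6],[41,13],[42,12],[45,0]]
[[0,12],[1,16],[21,8],[22,0],[38,6],[41,13],[42,12],[45,0]]
[[0,12],[1,16],[21,8],[22,0],[38,6],[40,13],[42,12],[45,0]]
[[0,12],[1,16],[21,8],[22,0],[33,4],[36,0],[38,6],[40,13],[42,12],[45,0]]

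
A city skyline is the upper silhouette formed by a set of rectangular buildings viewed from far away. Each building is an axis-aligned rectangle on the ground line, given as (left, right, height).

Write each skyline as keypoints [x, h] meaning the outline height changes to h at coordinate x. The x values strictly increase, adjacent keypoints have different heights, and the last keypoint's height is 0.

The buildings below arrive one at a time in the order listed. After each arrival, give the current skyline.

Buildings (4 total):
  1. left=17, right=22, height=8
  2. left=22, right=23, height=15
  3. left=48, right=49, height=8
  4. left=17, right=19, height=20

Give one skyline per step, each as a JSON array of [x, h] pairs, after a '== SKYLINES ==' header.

== SKYLINES ==
[[17,8],[22,0]]
[[17,8],[22,15],[23,0]]
[[17,8],[22,15],[23,0],[48,8],[49,0]]
[[17,20],[19,8],[22,15],[23,0],[48,8],[49,0]]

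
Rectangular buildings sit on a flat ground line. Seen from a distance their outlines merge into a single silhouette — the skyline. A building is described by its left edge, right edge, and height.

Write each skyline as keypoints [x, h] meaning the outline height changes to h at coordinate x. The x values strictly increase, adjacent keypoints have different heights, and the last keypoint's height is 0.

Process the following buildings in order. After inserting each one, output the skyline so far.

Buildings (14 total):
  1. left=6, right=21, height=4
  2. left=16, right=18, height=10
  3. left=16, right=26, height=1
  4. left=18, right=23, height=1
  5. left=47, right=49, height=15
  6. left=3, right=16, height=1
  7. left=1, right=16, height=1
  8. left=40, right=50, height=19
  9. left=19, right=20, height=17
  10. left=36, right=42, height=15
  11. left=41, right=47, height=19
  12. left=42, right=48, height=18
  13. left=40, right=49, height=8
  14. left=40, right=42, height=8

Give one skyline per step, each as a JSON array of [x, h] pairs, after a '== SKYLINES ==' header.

== SKYLINES ==
[[6,4],[21,0]]
[[6,4],[16,10],[18,4],[21,0]]
[[6,4],[16,10],[18,4],[21,1],[26,0]]
[[6,4],[16,10],[18,4],[21,1],[26,0]]
[[6,4],[16,10],[18,4],[21,1],[26,0],[47,15],[49,0]]
[[3,1],[6,4],[16,10],[18,4],[21,1],[26,0],[47,15],[49,0]]
[[1,1],[6,4],[16,10],[18,4],[21,1],[26,0],[47,15],[49,0]]
[[1,1],[6,4],[16,10],[18,4],[21,1],[26,0],[40,19],[50,0]]
[[1,1],[6,4],[16,10],[18,4],[19,17],[20,4],[21,1],[26,0],[40,19],[50,0]]
[[1,1],[6,4],[16,10],[18,4],[19,17],[20,4],[21,1],[26,0],[36,15],[40,19],[50,0]]
[[1,1],[6,4],[16,10],[18,4],[19,17],[20,4],[21,1],[26,0],[36,15],[40,19],[50,0]]
[[1,1],[6,4],[16,10],[18,4],[19,17],[20,4],[21,1],[26,0],[36,15],[40,19],[50,0]]
[[1,1],[6,4],[16,10],[18,4],[19,17],[20,4],[21,1],[26,0],[36,15],[40,19],[50,0]]
[[1,1],[6,4],[16,10],[18,4],[19,17],[20,4],[21,1],[26,0],[36,15],[40,19],[50,0]]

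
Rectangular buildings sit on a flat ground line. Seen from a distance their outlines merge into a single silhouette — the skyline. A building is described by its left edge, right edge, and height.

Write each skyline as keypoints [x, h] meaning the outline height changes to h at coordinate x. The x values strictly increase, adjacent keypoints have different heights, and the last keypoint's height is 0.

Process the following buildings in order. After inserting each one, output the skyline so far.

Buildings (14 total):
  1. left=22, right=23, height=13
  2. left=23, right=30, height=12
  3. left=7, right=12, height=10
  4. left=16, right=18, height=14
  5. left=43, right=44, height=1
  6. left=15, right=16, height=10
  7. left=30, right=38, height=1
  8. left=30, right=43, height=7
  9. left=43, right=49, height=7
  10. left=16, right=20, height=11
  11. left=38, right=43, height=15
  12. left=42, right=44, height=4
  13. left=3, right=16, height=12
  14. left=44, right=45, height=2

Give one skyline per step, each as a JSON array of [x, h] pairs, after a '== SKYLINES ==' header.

== SKYLINES ==
[[22,13],[23,0]]
[[22,13],[23,12],[30,0]]
[[7,10],[12,0],[22,13],[23,12],[30,0]]
[[7,10],[12,0],[16,14],[18,0],[22,13],[23,12],[30,0]]
[[7,10],[12,0],[16,14],[18,0],[22,13],[23,12],[30,0],[43,1],[44,0]]
[[7,10],[12,0],[15,10],[16,14],[18,0],[22,13],[23,12],[30,0],[43,1],[44,0]]
[[7,10],[12,0],[15,10],[16,14],[18,0],[22,13],[23,12],[30,1],[38,0],[43,1],[44,0]]
[[7,10],[12,0],[15,10],[16,14],[18,0],[22,13],[23,12],[30,7],[43,1],[44,0]]
[[7,10],[12,0],[15,10],[16,14],[18,0],[22,13],[23,12],[30,7],[49,0]]
[[7,10],[12,0],[15,10],[16,14],[18,11],[20,0],[22,13],[23,12],[30,7],[49,0]]
[[7,10],[12,0],[15,10],[16,14],[18,11],[20,0],[22,13],[23,12],[30,7],[38,15],[43,7],[49,0]]
[[7,10],[12,0],[15,10],[16,14],[18,11],[20,0],[22,13],[23,12],[30,7],[38,15],[43,7],[49,0]]
[[3,12],[16,14],[18,11],[20,0],[22,13],[23,12],[30,7],[38,15],[43,7],[49,0]]
[[3,12],[16,14],[18,11],[20,0],[22,13],[23,12],[30,7],[38,15],[43,7],[49,0]]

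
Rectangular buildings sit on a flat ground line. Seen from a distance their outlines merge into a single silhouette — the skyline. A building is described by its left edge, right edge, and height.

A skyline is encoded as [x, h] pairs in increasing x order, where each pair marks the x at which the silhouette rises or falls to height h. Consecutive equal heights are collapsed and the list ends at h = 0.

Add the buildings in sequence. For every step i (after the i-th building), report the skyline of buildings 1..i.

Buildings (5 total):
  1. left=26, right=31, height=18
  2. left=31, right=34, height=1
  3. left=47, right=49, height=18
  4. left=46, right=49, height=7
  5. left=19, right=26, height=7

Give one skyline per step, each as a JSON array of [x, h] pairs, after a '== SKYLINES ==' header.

== SKYLINES ==
[[26,18],[31,0]]
[[26,18],[31,1],[34,0]]
[[26,18],[31,1],[34,0],[47,18],[49,0]]
[[26,18],[31,1],[34,0],[46,7],[47,18],[49,0]]
[[19,7],[26,18],[31,1],[34,0],[46,7],[47,18],[49,0]]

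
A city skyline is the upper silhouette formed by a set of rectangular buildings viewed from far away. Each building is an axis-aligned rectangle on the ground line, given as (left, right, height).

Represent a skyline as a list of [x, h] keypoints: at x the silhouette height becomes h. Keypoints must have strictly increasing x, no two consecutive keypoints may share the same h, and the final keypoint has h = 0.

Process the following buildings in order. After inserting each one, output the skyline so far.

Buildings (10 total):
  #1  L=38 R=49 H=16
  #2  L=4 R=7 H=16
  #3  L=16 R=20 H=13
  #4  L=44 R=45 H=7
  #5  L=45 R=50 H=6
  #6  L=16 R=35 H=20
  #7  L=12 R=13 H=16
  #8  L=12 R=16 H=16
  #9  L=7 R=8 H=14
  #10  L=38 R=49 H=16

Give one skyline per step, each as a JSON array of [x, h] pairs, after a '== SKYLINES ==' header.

== SKYLINES ==
[[38,16],[49,0]]
[[4,16],[7,0],[38,16],[49,0]]
[[4,16],[7,0],[16,13],[20,0],[38,16],[49,0]]
[[4,16],[7,0],[16,13],[20,0],[38,16],[49,0]]
[[4,16],[7,0],[16,13],[20,0],[38,16],[49,6],[50,0]]
[[4,16],[7,0],[16,20],[35,0],[38,16],[49,6],[50,0]]
[[4,16],[7,0],[12,16],[13,0],[16,20],[35,0],[38,16],[49,6],[50,0]]
[[4,16],[7,0],[12,16],[16,20],[35,0],[38,16],[49,6],[50,0]]
[[4,16],[7,14],[8,0],[12,16],[16,20],[35,0],[38,16],[49,6],[50,0]]
[[4,16],[7,14],[8,0],[12,16],[16,20],[35,0],[38,16],[49,6],[50,0]]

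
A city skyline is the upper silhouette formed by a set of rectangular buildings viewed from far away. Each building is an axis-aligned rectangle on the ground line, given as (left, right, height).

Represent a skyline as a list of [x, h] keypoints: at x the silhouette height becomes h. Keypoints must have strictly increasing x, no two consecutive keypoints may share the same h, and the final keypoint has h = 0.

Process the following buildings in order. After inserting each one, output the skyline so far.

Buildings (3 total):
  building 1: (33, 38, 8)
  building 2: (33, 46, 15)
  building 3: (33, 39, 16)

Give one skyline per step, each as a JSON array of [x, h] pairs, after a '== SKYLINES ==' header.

== SKYLINES ==
[[33,8],[38,0]]
[[33,15],[46,0]]
[[33,16],[39,15],[46,0]]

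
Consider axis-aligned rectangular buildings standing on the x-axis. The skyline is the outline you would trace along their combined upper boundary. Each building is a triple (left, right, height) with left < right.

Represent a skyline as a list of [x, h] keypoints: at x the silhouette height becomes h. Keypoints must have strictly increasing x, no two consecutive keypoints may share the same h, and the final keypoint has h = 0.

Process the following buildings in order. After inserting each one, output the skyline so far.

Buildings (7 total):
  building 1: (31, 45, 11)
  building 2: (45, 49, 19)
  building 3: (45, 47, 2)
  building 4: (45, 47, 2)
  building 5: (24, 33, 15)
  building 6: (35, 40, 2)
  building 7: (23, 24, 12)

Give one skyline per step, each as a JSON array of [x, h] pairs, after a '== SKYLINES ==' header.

== SKYLINES ==
[[31,11],[45,0]]
[[31,11],[45,19],[49,0]]
[[31,11],[45,19],[49,0]]
[[31,11],[45,19],[49,0]]
[[24,15],[33,11],[45,19],[49,0]]
[[24,15],[33,11],[45,19],[49,0]]
[[23,12],[24,15],[33,11],[45,19],[49,0]]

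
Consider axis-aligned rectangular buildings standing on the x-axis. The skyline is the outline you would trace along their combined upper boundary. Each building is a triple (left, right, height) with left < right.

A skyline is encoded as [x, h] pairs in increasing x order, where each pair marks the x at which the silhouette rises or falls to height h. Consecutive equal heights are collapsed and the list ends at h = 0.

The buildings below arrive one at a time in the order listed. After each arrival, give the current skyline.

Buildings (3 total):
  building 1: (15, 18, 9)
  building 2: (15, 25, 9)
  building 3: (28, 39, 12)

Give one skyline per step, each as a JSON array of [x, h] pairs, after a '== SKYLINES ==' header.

== SKYLINES ==
[[15,9],[18,0]]
[[15,9],[25,0]]
[[15,9],[25,0],[28,12],[39,0]]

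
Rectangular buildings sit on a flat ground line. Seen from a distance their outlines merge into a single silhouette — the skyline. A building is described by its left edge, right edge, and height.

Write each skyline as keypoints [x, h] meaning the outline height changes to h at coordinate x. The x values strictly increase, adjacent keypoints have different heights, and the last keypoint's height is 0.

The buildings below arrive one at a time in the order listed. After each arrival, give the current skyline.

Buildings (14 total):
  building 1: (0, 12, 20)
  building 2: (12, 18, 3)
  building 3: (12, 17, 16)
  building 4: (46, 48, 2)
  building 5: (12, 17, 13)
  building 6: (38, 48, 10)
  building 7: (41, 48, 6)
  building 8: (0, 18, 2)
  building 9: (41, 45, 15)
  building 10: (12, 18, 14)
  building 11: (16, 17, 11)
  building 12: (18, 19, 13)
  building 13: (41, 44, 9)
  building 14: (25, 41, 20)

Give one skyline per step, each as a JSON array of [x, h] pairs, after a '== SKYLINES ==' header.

== SKYLINES ==
[[0,20],[12,0]]
[[0,20],[12,3],[18,0]]
[[0,20],[12,16],[17,3],[18,0]]
[[0,20],[12,16],[17,3],[18,0],[46,2],[48,0]]
[[0,20],[12,16],[17,3],[18,0],[46,2],[48,0]]
[[0,20],[12,16],[17,3],[18,0],[38,10],[48,0]]
[[0,20],[12,16],[17,3],[18,0],[38,10],[48,0]]
[[0,20],[12,16],[17,3],[18,0],[38,10],[48,0]]
[[0,20],[12,16],[17,3],[18,0],[38,10],[41,15],[45,10],[48,0]]
[[0,20],[12,16],[17,14],[18,0],[38,10],[41,15],[45,10],[48,0]]
[[0,20],[12,16],[17,14],[18,0],[38,10],[41,15],[45,10],[48,0]]
[[0,20],[12,16],[17,14],[18,13],[19,0],[38,10],[41,15],[45,10],[48,0]]
[[0,20],[12,16],[17,14],[18,13],[19,0],[38,10],[41,15],[45,10],[48,0]]
[[0,20],[12,16],[17,14],[18,13],[19,0],[25,20],[41,15],[45,10],[48,0]]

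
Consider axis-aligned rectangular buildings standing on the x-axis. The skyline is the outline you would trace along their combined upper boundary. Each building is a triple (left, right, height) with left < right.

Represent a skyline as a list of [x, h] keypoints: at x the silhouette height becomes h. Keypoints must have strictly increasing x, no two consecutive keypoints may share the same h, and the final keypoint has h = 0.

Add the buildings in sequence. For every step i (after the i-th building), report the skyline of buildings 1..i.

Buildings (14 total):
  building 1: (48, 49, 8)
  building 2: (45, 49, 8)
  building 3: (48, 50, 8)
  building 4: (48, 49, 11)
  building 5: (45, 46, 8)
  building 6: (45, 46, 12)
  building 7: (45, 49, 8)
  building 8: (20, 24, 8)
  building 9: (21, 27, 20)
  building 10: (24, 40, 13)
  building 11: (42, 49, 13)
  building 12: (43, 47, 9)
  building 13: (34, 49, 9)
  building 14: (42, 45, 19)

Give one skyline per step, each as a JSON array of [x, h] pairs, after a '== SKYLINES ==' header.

== SKYLINES ==
[[48,8],[49,0]]
[[45,8],[49,0]]
[[45,8],[50,0]]
[[45,8],[48,11],[49,8],[50,0]]
[[45,8],[48,11],[49,8],[50,0]]
[[45,12],[46,8],[48,11],[49,8],[50,0]]
[[45,12],[46,8],[48,11],[49,8],[50,0]]
[[20,8],[24,0],[45,12],[46,8],[48,11],[49,8],[50,0]]
[[20,8],[21,20],[27,0],[45,12],[46,8],[48,11],[49,8],[50,0]]
[[20,8],[21,20],[27,13],[40,0],[45,12],[46,8],[48,11],[49,8],[50,0]]
[[20,8],[21,20],[27,13],[40,0],[42,13],[49,8],[50,0]]
[[20,8],[21,20],[27,13],[40,0],[42,13],[49,8],[50,0]]
[[20,8],[21,20],[27,13],[40,9],[42,13],[49,8],[50,0]]
[[20,8],[21,20],[27,13],[40,9],[42,19],[45,13],[49,8],[50,0]]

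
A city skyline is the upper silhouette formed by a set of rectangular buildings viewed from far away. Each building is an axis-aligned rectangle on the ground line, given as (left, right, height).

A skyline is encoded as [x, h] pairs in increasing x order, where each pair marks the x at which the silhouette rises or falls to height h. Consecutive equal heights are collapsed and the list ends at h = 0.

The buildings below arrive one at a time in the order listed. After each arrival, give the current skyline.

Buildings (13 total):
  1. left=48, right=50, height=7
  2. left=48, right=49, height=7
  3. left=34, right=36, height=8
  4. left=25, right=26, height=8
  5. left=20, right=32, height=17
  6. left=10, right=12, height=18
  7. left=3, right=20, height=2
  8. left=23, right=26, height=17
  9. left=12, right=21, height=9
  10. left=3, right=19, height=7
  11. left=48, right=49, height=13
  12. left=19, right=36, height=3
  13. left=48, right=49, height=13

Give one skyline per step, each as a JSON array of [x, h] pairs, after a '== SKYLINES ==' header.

== SKYLINES ==
[[48,7],[50,0]]
[[48,7],[50,0]]
[[34,8],[36,0],[48,7],[50,0]]
[[25,8],[26,0],[34,8],[36,0],[48,7],[50,0]]
[[20,17],[32,0],[34,8],[36,0],[48,7],[50,0]]
[[10,18],[12,0],[20,17],[32,0],[34,8],[36,0],[48,7],[50,0]]
[[3,2],[10,18],[12,2],[20,17],[32,0],[34,8],[36,0],[48,7],[50,0]]
[[3,2],[10,18],[12,2],[20,17],[32,0],[34,8],[36,0],[48,7],[50,0]]
[[3,2],[10,18],[12,9],[20,17],[32,0],[34,8],[36,0],[48,7],[50,0]]
[[3,7],[10,18],[12,9],[20,17],[32,0],[34,8],[36,0],[48,7],[50,0]]
[[3,7],[10,18],[12,9],[20,17],[32,0],[34,8],[36,0],[48,13],[49,7],[50,0]]
[[3,7],[10,18],[12,9],[20,17],[32,3],[34,8],[36,0],[48,13],[49,7],[50,0]]
[[3,7],[10,18],[12,9],[20,17],[32,3],[34,8],[36,0],[48,13],[49,7],[50,0]]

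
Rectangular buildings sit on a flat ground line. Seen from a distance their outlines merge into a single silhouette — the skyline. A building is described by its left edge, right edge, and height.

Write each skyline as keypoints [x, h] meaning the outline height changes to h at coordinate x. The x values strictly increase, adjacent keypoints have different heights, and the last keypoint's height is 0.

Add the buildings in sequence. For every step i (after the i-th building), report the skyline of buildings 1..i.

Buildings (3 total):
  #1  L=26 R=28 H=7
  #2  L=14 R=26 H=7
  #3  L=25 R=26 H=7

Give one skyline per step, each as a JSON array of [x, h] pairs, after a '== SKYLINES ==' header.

== SKYLINES ==
[[26,7],[28,0]]
[[14,7],[28,0]]
[[14,7],[28,0]]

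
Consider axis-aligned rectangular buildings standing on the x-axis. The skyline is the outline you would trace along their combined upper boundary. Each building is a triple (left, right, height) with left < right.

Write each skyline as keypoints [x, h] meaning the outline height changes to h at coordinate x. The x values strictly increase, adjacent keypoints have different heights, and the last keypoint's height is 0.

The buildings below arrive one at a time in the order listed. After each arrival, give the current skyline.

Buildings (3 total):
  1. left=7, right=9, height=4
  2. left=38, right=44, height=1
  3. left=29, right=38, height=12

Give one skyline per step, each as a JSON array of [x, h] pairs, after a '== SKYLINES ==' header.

== SKYLINES ==
[[7,4],[9,0]]
[[7,4],[9,0],[38,1],[44,0]]
[[7,4],[9,0],[29,12],[38,1],[44,0]]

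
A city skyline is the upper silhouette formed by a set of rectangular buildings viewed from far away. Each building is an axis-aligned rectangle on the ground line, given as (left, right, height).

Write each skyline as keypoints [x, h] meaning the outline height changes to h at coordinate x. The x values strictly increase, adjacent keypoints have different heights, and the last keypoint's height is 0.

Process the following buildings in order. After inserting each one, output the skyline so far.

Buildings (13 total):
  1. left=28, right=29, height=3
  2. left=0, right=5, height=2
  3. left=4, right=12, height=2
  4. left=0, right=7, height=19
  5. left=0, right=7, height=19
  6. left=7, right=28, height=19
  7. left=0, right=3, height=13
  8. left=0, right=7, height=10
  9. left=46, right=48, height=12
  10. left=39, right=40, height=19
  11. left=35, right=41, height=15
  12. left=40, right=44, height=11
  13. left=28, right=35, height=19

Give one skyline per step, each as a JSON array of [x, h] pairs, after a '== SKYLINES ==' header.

== SKYLINES ==
[[28,3],[29,0]]
[[0,2],[5,0],[28,3],[29,0]]
[[0,2],[12,0],[28,3],[29,0]]
[[0,19],[7,2],[12,0],[28,3],[29,0]]
[[0,19],[7,2],[12,0],[28,3],[29,0]]
[[0,19],[28,3],[29,0]]
[[0,19],[28,3],[29,0]]
[[0,19],[28,3],[29,0]]
[[0,19],[28,3],[29,0],[46,12],[48,0]]
[[0,19],[28,3],[29,0],[39,19],[40,0],[46,12],[48,0]]
[[0,19],[28,3],[29,0],[35,15],[39,19],[40,15],[41,0],[46,12],[48,0]]
[[0,19],[28,3],[29,0],[35,15],[39,19],[40,15],[41,11],[44,0],[46,12],[48,0]]
[[0,19],[35,15],[39,19],[40,15],[41,11],[44,0],[46,12],[48,0]]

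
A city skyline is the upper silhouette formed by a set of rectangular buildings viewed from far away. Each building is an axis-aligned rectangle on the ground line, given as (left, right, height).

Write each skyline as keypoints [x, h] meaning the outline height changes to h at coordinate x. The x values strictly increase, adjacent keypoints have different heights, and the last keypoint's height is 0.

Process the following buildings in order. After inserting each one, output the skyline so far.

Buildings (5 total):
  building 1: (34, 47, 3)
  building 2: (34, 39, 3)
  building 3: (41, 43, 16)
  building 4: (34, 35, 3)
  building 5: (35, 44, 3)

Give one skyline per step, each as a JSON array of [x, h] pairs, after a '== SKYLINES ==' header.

== SKYLINES ==
[[34,3],[47,0]]
[[34,3],[47,0]]
[[34,3],[41,16],[43,3],[47,0]]
[[34,3],[41,16],[43,3],[47,0]]
[[34,3],[41,16],[43,3],[47,0]]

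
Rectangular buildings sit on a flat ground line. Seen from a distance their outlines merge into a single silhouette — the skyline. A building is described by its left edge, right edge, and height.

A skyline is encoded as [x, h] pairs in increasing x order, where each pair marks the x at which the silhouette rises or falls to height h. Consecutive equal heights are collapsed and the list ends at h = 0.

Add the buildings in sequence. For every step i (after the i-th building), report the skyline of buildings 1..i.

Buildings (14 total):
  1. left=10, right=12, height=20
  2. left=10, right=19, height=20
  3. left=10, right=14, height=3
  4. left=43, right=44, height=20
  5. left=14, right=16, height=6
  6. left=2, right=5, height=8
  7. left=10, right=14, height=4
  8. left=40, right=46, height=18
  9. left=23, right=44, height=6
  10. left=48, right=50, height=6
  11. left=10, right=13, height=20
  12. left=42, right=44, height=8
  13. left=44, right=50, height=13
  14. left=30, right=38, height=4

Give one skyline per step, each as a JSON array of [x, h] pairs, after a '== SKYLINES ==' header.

== SKYLINES ==
[[10,20],[12,0]]
[[10,20],[19,0]]
[[10,20],[19,0]]
[[10,20],[19,0],[43,20],[44,0]]
[[10,20],[19,0],[43,20],[44,0]]
[[2,8],[5,0],[10,20],[19,0],[43,20],[44,0]]
[[2,8],[5,0],[10,20],[19,0],[43,20],[44,0]]
[[2,8],[5,0],[10,20],[19,0],[40,18],[43,20],[44,18],[46,0]]
[[2,8],[5,0],[10,20],[19,0],[23,6],[40,18],[43,20],[44,18],[46,0]]
[[2,8],[5,0],[10,20],[19,0],[23,6],[40,18],[43,20],[44,18],[46,0],[48,6],[50,0]]
[[2,8],[5,0],[10,20],[19,0],[23,6],[40,18],[43,20],[44,18],[46,0],[48,6],[50,0]]
[[2,8],[5,0],[10,20],[19,0],[23,6],[40,18],[43,20],[44,18],[46,0],[48,6],[50,0]]
[[2,8],[5,0],[10,20],[19,0],[23,6],[40,18],[43,20],[44,18],[46,13],[50,0]]
[[2,8],[5,0],[10,20],[19,0],[23,6],[40,18],[43,20],[44,18],[46,13],[50,0]]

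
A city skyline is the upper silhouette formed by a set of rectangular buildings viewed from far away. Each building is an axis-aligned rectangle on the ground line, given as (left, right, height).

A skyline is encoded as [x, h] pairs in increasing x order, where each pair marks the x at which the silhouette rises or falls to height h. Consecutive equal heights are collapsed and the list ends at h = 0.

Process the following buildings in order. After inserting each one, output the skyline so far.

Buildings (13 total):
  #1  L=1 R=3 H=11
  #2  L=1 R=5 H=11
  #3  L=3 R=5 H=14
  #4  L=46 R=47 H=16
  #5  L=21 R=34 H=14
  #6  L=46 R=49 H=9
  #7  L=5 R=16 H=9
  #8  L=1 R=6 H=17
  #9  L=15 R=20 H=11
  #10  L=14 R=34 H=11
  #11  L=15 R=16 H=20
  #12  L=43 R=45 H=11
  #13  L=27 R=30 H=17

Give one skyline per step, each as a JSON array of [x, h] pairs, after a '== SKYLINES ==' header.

== SKYLINES ==
[[1,11],[3,0]]
[[1,11],[5,0]]
[[1,11],[3,14],[5,0]]
[[1,11],[3,14],[5,0],[46,16],[47,0]]
[[1,11],[3,14],[5,0],[21,14],[34,0],[46,16],[47,0]]
[[1,11],[3,14],[5,0],[21,14],[34,0],[46,16],[47,9],[49,0]]
[[1,11],[3,14],[5,9],[16,0],[21,14],[34,0],[46,16],[47,9],[49,0]]
[[1,17],[6,9],[16,0],[21,14],[34,0],[46,16],[47,9],[49,0]]
[[1,17],[6,9],[15,11],[20,0],[21,14],[34,0],[46,16],[47,9],[49,0]]
[[1,17],[6,9],[14,11],[21,14],[34,0],[46,16],[47,9],[49,0]]
[[1,17],[6,9],[14,11],[15,20],[16,11],[21,14],[34,0],[46,16],[47,9],[49,0]]
[[1,17],[6,9],[14,11],[15,20],[16,11],[21,14],[34,0],[43,11],[45,0],[46,16],[47,9],[49,0]]
[[1,17],[6,9],[14,11],[15,20],[16,11],[21,14],[27,17],[30,14],[34,0],[43,11],[45,0],[46,16],[47,9],[49,0]]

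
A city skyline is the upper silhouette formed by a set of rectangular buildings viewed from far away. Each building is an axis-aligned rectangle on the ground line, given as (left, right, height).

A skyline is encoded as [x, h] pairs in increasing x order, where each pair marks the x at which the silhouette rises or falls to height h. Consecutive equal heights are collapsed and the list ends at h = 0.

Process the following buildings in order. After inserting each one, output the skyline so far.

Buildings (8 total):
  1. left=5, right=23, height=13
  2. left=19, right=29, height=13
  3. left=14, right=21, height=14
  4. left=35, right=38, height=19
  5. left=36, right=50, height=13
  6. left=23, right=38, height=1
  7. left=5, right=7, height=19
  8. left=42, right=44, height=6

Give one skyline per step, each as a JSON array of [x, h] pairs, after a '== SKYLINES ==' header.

== SKYLINES ==
[[5,13],[23,0]]
[[5,13],[29,0]]
[[5,13],[14,14],[21,13],[29,0]]
[[5,13],[14,14],[21,13],[29,0],[35,19],[38,0]]
[[5,13],[14,14],[21,13],[29,0],[35,19],[38,13],[50,0]]
[[5,13],[14,14],[21,13],[29,1],[35,19],[38,13],[50,0]]
[[5,19],[7,13],[14,14],[21,13],[29,1],[35,19],[38,13],[50,0]]
[[5,19],[7,13],[14,14],[21,13],[29,1],[35,19],[38,13],[50,0]]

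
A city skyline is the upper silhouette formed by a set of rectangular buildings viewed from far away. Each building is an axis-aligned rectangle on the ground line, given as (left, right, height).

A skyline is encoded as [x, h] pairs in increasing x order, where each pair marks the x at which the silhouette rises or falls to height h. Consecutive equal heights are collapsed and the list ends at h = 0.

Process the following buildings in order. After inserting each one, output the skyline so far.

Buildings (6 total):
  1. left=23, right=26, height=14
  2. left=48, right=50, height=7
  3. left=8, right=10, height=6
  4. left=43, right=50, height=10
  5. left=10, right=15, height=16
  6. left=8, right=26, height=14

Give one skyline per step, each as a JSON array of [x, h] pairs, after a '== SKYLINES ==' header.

== SKYLINES ==
[[23,14],[26,0]]
[[23,14],[26,0],[48,7],[50,0]]
[[8,6],[10,0],[23,14],[26,0],[48,7],[50,0]]
[[8,6],[10,0],[23,14],[26,0],[43,10],[50,0]]
[[8,6],[10,16],[15,0],[23,14],[26,0],[43,10],[50,0]]
[[8,14],[10,16],[15,14],[26,0],[43,10],[50,0]]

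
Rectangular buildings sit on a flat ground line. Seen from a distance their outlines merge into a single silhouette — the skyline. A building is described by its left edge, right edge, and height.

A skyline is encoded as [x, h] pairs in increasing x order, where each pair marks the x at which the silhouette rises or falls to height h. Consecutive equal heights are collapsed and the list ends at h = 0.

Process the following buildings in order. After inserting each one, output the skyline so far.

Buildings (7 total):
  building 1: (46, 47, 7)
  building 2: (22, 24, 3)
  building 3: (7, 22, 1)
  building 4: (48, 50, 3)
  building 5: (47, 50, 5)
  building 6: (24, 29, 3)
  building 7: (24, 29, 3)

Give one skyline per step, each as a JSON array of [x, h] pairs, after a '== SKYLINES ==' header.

== SKYLINES ==
[[46,7],[47,0]]
[[22,3],[24,0],[46,7],[47,0]]
[[7,1],[22,3],[24,0],[46,7],[47,0]]
[[7,1],[22,3],[24,0],[46,7],[47,0],[48,3],[50,0]]
[[7,1],[22,3],[24,0],[46,7],[47,5],[50,0]]
[[7,1],[22,3],[29,0],[46,7],[47,5],[50,0]]
[[7,1],[22,3],[29,0],[46,7],[47,5],[50,0]]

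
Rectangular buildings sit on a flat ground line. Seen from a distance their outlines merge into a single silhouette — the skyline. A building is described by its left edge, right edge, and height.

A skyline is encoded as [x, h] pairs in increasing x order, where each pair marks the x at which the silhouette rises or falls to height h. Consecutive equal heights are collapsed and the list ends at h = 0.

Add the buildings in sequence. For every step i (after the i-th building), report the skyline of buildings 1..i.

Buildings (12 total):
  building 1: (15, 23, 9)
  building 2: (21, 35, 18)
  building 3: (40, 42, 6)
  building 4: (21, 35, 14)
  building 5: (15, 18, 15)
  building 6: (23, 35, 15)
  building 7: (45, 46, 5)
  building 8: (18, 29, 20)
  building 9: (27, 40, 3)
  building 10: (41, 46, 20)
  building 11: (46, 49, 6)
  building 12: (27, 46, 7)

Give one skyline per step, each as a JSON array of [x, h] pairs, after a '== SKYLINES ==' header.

== SKYLINES ==
[[15,9],[23,0]]
[[15,9],[21,18],[35,0]]
[[15,9],[21,18],[35,0],[40,6],[42,0]]
[[15,9],[21,18],[35,0],[40,6],[42,0]]
[[15,15],[18,9],[21,18],[35,0],[40,6],[42,0]]
[[15,15],[18,9],[21,18],[35,0],[40,6],[42,0]]
[[15,15],[18,9],[21,18],[35,0],[40,6],[42,0],[45,5],[46,0]]
[[15,15],[18,20],[29,18],[35,0],[40,6],[42,0],[45,5],[46,0]]
[[15,15],[18,20],[29,18],[35,3],[40,6],[42,0],[45,5],[46,0]]
[[15,15],[18,20],[29,18],[35,3],[40,6],[41,20],[46,0]]
[[15,15],[18,20],[29,18],[35,3],[40,6],[41,20],[46,6],[49,0]]
[[15,15],[18,20],[29,18],[35,7],[41,20],[46,6],[49,0]]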